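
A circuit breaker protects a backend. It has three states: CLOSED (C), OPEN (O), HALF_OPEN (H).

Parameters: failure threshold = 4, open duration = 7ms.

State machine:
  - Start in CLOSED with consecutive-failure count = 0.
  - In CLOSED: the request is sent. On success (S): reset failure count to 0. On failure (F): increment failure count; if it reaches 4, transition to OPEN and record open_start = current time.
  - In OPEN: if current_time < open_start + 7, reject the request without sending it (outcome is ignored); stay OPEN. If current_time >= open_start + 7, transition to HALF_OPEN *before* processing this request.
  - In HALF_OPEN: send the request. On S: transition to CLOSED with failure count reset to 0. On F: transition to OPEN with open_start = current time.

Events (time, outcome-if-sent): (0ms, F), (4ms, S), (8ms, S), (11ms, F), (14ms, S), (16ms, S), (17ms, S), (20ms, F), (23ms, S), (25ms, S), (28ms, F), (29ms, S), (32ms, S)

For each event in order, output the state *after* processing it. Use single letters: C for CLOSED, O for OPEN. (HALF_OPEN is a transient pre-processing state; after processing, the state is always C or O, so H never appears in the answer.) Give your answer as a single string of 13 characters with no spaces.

Answer: CCCCCCCCCCCCC

Derivation:
State after each event:
  event#1 t=0ms outcome=F: state=CLOSED
  event#2 t=4ms outcome=S: state=CLOSED
  event#3 t=8ms outcome=S: state=CLOSED
  event#4 t=11ms outcome=F: state=CLOSED
  event#5 t=14ms outcome=S: state=CLOSED
  event#6 t=16ms outcome=S: state=CLOSED
  event#7 t=17ms outcome=S: state=CLOSED
  event#8 t=20ms outcome=F: state=CLOSED
  event#9 t=23ms outcome=S: state=CLOSED
  event#10 t=25ms outcome=S: state=CLOSED
  event#11 t=28ms outcome=F: state=CLOSED
  event#12 t=29ms outcome=S: state=CLOSED
  event#13 t=32ms outcome=S: state=CLOSED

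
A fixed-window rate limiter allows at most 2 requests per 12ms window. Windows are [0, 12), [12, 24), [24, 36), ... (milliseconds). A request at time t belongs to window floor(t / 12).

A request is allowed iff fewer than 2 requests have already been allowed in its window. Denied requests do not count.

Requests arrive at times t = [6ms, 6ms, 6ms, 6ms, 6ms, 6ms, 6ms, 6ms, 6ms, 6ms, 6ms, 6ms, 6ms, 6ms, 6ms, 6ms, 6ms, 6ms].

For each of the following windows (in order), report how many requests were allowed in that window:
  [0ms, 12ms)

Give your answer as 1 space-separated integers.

Processing requests:
  req#1 t=6ms (window 0): ALLOW
  req#2 t=6ms (window 0): ALLOW
  req#3 t=6ms (window 0): DENY
  req#4 t=6ms (window 0): DENY
  req#5 t=6ms (window 0): DENY
  req#6 t=6ms (window 0): DENY
  req#7 t=6ms (window 0): DENY
  req#8 t=6ms (window 0): DENY
  req#9 t=6ms (window 0): DENY
  req#10 t=6ms (window 0): DENY
  req#11 t=6ms (window 0): DENY
  req#12 t=6ms (window 0): DENY
  req#13 t=6ms (window 0): DENY
  req#14 t=6ms (window 0): DENY
  req#15 t=6ms (window 0): DENY
  req#16 t=6ms (window 0): DENY
  req#17 t=6ms (window 0): DENY
  req#18 t=6ms (window 0): DENY

Allowed counts by window: 2

Answer: 2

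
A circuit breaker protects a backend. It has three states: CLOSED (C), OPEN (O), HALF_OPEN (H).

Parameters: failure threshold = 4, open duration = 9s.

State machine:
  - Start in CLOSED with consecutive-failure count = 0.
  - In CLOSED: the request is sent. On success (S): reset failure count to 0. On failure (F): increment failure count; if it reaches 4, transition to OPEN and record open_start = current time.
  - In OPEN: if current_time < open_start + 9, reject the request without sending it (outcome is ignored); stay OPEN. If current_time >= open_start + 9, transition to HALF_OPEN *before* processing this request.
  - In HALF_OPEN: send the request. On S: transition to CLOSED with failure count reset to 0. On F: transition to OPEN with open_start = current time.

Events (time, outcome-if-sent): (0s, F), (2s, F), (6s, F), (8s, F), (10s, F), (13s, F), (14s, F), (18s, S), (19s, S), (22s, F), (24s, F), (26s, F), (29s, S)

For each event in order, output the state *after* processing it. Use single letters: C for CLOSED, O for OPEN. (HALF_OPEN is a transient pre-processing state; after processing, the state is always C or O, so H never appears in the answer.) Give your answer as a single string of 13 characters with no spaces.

State after each event:
  event#1 t=0s outcome=F: state=CLOSED
  event#2 t=2s outcome=F: state=CLOSED
  event#3 t=6s outcome=F: state=CLOSED
  event#4 t=8s outcome=F: state=OPEN
  event#5 t=10s outcome=F: state=OPEN
  event#6 t=13s outcome=F: state=OPEN
  event#7 t=14s outcome=F: state=OPEN
  event#8 t=18s outcome=S: state=CLOSED
  event#9 t=19s outcome=S: state=CLOSED
  event#10 t=22s outcome=F: state=CLOSED
  event#11 t=24s outcome=F: state=CLOSED
  event#12 t=26s outcome=F: state=CLOSED
  event#13 t=29s outcome=S: state=CLOSED

Answer: CCCOOOOCCCCCC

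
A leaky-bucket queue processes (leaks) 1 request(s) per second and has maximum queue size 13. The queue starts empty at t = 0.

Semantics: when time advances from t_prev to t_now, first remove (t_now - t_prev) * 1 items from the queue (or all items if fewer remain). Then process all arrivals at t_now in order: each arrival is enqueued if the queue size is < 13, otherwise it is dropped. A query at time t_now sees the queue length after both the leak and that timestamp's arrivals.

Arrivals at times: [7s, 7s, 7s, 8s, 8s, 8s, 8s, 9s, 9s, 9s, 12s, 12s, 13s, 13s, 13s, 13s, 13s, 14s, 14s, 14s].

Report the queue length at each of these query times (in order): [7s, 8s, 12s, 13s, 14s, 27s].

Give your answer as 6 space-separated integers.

Answer: 3 6 7 11 13 0

Derivation:
Queue lengths at query times:
  query t=7s: backlog = 3
  query t=8s: backlog = 6
  query t=12s: backlog = 7
  query t=13s: backlog = 11
  query t=14s: backlog = 13
  query t=27s: backlog = 0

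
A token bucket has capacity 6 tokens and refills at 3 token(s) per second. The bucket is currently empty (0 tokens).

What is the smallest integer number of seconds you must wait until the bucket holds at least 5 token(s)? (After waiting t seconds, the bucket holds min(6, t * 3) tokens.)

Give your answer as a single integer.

Answer: 2

Derivation:
Need t * 3 >= 5, so t >= 5/3.
Smallest integer t = ceil(5/3) = 2.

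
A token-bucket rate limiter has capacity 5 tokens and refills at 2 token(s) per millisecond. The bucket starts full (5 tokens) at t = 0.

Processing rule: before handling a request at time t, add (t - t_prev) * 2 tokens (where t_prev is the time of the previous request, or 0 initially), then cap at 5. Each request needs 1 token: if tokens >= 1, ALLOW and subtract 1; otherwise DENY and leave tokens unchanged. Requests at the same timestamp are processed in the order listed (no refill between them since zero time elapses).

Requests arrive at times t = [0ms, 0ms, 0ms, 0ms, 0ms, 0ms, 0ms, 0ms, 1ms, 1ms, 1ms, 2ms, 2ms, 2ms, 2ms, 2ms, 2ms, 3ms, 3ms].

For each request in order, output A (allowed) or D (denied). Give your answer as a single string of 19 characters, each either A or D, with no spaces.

Simulating step by step:
  req#1 t=0ms: ALLOW
  req#2 t=0ms: ALLOW
  req#3 t=0ms: ALLOW
  req#4 t=0ms: ALLOW
  req#5 t=0ms: ALLOW
  req#6 t=0ms: DENY
  req#7 t=0ms: DENY
  req#8 t=0ms: DENY
  req#9 t=1ms: ALLOW
  req#10 t=1ms: ALLOW
  req#11 t=1ms: DENY
  req#12 t=2ms: ALLOW
  req#13 t=2ms: ALLOW
  req#14 t=2ms: DENY
  req#15 t=2ms: DENY
  req#16 t=2ms: DENY
  req#17 t=2ms: DENY
  req#18 t=3ms: ALLOW
  req#19 t=3ms: ALLOW

Answer: AAAAADDDAADAADDDDAA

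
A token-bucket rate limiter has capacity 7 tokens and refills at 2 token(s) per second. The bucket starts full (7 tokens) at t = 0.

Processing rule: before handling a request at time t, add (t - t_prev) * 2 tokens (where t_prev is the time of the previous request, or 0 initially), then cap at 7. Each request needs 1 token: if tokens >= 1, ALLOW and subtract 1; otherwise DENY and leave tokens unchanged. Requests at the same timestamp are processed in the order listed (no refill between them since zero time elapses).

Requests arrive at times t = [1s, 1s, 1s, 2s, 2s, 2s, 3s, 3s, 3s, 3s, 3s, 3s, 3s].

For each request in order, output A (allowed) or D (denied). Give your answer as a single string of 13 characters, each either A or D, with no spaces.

Simulating step by step:
  req#1 t=1s: ALLOW
  req#2 t=1s: ALLOW
  req#3 t=1s: ALLOW
  req#4 t=2s: ALLOW
  req#5 t=2s: ALLOW
  req#6 t=2s: ALLOW
  req#7 t=3s: ALLOW
  req#8 t=3s: ALLOW
  req#9 t=3s: ALLOW
  req#10 t=3s: ALLOW
  req#11 t=3s: ALLOW
  req#12 t=3s: DENY
  req#13 t=3s: DENY

Answer: AAAAAAAAAAADD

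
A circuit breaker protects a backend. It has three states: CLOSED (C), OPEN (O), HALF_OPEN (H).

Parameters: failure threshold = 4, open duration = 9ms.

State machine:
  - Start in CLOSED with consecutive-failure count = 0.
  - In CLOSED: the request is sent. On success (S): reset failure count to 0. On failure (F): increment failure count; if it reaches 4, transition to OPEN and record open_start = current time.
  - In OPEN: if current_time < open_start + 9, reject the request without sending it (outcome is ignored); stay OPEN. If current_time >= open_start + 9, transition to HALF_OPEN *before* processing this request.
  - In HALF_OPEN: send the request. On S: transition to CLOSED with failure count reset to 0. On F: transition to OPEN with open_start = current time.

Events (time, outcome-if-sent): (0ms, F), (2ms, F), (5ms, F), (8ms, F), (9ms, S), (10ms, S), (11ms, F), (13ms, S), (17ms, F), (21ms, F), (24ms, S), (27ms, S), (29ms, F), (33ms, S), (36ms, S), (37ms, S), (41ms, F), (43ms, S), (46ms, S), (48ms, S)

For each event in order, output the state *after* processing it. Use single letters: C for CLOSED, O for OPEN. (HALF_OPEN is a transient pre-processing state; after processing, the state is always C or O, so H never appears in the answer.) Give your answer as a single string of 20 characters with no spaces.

Answer: CCCOOOOOOOOCCCCCCCCC

Derivation:
State after each event:
  event#1 t=0ms outcome=F: state=CLOSED
  event#2 t=2ms outcome=F: state=CLOSED
  event#3 t=5ms outcome=F: state=CLOSED
  event#4 t=8ms outcome=F: state=OPEN
  event#5 t=9ms outcome=S: state=OPEN
  event#6 t=10ms outcome=S: state=OPEN
  event#7 t=11ms outcome=F: state=OPEN
  event#8 t=13ms outcome=S: state=OPEN
  event#9 t=17ms outcome=F: state=OPEN
  event#10 t=21ms outcome=F: state=OPEN
  event#11 t=24ms outcome=S: state=OPEN
  event#12 t=27ms outcome=S: state=CLOSED
  event#13 t=29ms outcome=F: state=CLOSED
  event#14 t=33ms outcome=S: state=CLOSED
  event#15 t=36ms outcome=S: state=CLOSED
  event#16 t=37ms outcome=S: state=CLOSED
  event#17 t=41ms outcome=F: state=CLOSED
  event#18 t=43ms outcome=S: state=CLOSED
  event#19 t=46ms outcome=S: state=CLOSED
  event#20 t=48ms outcome=S: state=CLOSED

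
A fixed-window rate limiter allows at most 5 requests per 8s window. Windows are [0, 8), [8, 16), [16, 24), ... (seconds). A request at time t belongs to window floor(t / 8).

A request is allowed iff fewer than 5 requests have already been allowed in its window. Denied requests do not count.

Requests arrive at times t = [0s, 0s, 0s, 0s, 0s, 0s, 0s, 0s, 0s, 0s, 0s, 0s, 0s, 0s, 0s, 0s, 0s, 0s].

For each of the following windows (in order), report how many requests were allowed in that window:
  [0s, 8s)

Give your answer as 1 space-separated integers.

Processing requests:
  req#1 t=0s (window 0): ALLOW
  req#2 t=0s (window 0): ALLOW
  req#3 t=0s (window 0): ALLOW
  req#4 t=0s (window 0): ALLOW
  req#5 t=0s (window 0): ALLOW
  req#6 t=0s (window 0): DENY
  req#7 t=0s (window 0): DENY
  req#8 t=0s (window 0): DENY
  req#9 t=0s (window 0): DENY
  req#10 t=0s (window 0): DENY
  req#11 t=0s (window 0): DENY
  req#12 t=0s (window 0): DENY
  req#13 t=0s (window 0): DENY
  req#14 t=0s (window 0): DENY
  req#15 t=0s (window 0): DENY
  req#16 t=0s (window 0): DENY
  req#17 t=0s (window 0): DENY
  req#18 t=0s (window 0): DENY

Allowed counts by window: 5

Answer: 5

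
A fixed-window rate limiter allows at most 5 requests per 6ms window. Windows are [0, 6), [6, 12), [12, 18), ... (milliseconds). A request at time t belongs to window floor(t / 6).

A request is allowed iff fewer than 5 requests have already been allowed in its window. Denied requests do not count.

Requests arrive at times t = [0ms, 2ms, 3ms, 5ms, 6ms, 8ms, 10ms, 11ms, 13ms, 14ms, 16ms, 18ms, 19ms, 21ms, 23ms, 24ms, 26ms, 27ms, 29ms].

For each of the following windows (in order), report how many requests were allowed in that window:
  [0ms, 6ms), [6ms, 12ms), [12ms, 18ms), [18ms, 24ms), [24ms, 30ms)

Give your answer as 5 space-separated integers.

Processing requests:
  req#1 t=0ms (window 0): ALLOW
  req#2 t=2ms (window 0): ALLOW
  req#3 t=3ms (window 0): ALLOW
  req#4 t=5ms (window 0): ALLOW
  req#5 t=6ms (window 1): ALLOW
  req#6 t=8ms (window 1): ALLOW
  req#7 t=10ms (window 1): ALLOW
  req#8 t=11ms (window 1): ALLOW
  req#9 t=13ms (window 2): ALLOW
  req#10 t=14ms (window 2): ALLOW
  req#11 t=16ms (window 2): ALLOW
  req#12 t=18ms (window 3): ALLOW
  req#13 t=19ms (window 3): ALLOW
  req#14 t=21ms (window 3): ALLOW
  req#15 t=23ms (window 3): ALLOW
  req#16 t=24ms (window 4): ALLOW
  req#17 t=26ms (window 4): ALLOW
  req#18 t=27ms (window 4): ALLOW
  req#19 t=29ms (window 4): ALLOW

Allowed counts by window: 4 4 3 4 4

Answer: 4 4 3 4 4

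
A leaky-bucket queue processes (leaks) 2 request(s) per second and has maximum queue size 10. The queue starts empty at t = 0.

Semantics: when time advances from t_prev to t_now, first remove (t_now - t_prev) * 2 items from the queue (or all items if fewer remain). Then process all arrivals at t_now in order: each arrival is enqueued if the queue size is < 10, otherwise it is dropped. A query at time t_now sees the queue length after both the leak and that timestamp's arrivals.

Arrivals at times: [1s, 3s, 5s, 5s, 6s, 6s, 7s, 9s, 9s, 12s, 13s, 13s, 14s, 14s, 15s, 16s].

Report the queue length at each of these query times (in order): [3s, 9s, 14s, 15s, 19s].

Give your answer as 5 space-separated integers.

Answer: 1 2 2 1 0

Derivation:
Queue lengths at query times:
  query t=3s: backlog = 1
  query t=9s: backlog = 2
  query t=14s: backlog = 2
  query t=15s: backlog = 1
  query t=19s: backlog = 0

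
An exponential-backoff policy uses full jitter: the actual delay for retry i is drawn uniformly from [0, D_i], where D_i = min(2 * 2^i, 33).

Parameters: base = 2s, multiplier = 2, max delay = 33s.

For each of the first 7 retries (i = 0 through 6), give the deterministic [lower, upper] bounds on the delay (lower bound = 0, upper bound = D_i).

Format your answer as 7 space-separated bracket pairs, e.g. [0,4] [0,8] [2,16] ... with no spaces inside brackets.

Computing bounds per retry:
  i=0: D_i=min(2*2^0,33)=2, bounds=[0,2]
  i=1: D_i=min(2*2^1,33)=4, bounds=[0,4]
  i=2: D_i=min(2*2^2,33)=8, bounds=[0,8]
  i=3: D_i=min(2*2^3,33)=16, bounds=[0,16]
  i=4: D_i=min(2*2^4,33)=32, bounds=[0,32]
  i=5: D_i=min(2*2^5,33)=33, bounds=[0,33]
  i=6: D_i=min(2*2^6,33)=33, bounds=[0,33]

Answer: [0,2] [0,4] [0,8] [0,16] [0,32] [0,33] [0,33]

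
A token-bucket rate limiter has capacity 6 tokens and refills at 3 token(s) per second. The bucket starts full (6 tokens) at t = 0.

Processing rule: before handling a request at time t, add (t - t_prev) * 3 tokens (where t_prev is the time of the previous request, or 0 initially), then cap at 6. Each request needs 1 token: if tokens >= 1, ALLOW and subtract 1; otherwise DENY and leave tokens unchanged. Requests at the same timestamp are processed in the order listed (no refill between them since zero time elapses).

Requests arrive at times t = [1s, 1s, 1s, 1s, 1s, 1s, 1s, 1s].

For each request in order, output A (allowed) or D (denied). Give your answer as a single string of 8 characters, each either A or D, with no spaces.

Answer: AAAAAADD

Derivation:
Simulating step by step:
  req#1 t=1s: ALLOW
  req#2 t=1s: ALLOW
  req#3 t=1s: ALLOW
  req#4 t=1s: ALLOW
  req#5 t=1s: ALLOW
  req#6 t=1s: ALLOW
  req#7 t=1s: DENY
  req#8 t=1s: DENY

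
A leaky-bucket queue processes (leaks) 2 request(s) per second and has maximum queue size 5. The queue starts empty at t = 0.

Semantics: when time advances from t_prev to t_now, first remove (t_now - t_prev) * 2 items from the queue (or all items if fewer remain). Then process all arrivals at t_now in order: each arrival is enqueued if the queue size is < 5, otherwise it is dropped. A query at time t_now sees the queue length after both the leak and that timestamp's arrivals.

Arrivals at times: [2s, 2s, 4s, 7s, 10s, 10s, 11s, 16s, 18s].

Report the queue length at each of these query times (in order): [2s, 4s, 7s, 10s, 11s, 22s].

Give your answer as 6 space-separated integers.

Queue lengths at query times:
  query t=2s: backlog = 2
  query t=4s: backlog = 1
  query t=7s: backlog = 1
  query t=10s: backlog = 2
  query t=11s: backlog = 1
  query t=22s: backlog = 0

Answer: 2 1 1 2 1 0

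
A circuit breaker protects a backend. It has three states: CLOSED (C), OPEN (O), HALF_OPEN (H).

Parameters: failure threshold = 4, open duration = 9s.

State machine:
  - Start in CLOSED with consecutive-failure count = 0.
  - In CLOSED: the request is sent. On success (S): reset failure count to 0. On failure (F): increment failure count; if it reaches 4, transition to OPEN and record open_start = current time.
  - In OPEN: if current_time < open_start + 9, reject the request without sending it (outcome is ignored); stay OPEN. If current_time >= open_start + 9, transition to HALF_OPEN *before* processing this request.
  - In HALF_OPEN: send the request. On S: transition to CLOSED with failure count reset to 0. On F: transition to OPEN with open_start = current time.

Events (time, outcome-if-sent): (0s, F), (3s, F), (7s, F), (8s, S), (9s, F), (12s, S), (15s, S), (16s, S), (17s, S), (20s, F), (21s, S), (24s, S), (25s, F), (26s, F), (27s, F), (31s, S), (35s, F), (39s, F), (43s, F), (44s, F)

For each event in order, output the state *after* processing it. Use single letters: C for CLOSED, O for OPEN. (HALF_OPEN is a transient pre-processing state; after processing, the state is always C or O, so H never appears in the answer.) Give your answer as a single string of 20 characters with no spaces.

State after each event:
  event#1 t=0s outcome=F: state=CLOSED
  event#2 t=3s outcome=F: state=CLOSED
  event#3 t=7s outcome=F: state=CLOSED
  event#4 t=8s outcome=S: state=CLOSED
  event#5 t=9s outcome=F: state=CLOSED
  event#6 t=12s outcome=S: state=CLOSED
  event#7 t=15s outcome=S: state=CLOSED
  event#8 t=16s outcome=S: state=CLOSED
  event#9 t=17s outcome=S: state=CLOSED
  event#10 t=20s outcome=F: state=CLOSED
  event#11 t=21s outcome=S: state=CLOSED
  event#12 t=24s outcome=S: state=CLOSED
  event#13 t=25s outcome=F: state=CLOSED
  event#14 t=26s outcome=F: state=CLOSED
  event#15 t=27s outcome=F: state=CLOSED
  event#16 t=31s outcome=S: state=CLOSED
  event#17 t=35s outcome=F: state=CLOSED
  event#18 t=39s outcome=F: state=CLOSED
  event#19 t=43s outcome=F: state=CLOSED
  event#20 t=44s outcome=F: state=OPEN

Answer: CCCCCCCCCCCCCCCCCCCO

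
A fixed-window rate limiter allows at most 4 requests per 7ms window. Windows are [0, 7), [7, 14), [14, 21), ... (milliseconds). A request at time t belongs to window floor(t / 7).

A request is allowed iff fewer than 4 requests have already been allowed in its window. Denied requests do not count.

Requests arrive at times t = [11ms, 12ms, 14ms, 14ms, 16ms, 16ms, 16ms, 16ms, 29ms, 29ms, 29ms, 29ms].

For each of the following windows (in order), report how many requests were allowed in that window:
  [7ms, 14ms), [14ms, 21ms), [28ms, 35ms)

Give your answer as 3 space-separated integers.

Processing requests:
  req#1 t=11ms (window 1): ALLOW
  req#2 t=12ms (window 1): ALLOW
  req#3 t=14ms (window 2): ALLOW
  req#4 t=14ms (window 2): ALLOW
  req#5 t=16ms (window 2): ALLOW
  req#6 t=16ms (window 2): ALLOW
  req#7 t=16ms (window 2): DENY
  req#8 t=16ms (window 2): DENY
  req#9 t=29ms (window 4): ALLOW
  req#10 t=29ms (window 4): ALLOW
  req#11 t=29ms (window 4): ALLOW
  req#12 t=29ms (window 4): ALLOW

Allowed counts by window: 2 4 4

Answer: 2 4 4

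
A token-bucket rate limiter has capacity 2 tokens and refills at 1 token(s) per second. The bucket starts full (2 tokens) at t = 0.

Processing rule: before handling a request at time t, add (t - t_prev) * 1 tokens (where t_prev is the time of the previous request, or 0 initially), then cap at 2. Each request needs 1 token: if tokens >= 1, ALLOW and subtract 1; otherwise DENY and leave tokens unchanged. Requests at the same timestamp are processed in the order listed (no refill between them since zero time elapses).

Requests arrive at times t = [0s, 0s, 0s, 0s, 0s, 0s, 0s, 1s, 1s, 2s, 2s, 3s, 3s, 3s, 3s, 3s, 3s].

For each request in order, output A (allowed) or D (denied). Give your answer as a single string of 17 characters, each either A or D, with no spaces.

Simulating step by step:
  req#1 t=0s: ALLOW
  req#2 t=0s: ALLOW
  req#3 t=0s: DENY
  req#4 t=0s: DENY
  req#5 t=0s: DENY
  req#6 t=0s: DENY
  req#7 t=0s: DENY
  req#8 t=1s: ALLOW
  req#9 t=1s: DENY
  req#10 t=2s: ALLOW
  req#11 t=2s: DENY
  req#12 t=3s: ALLOW
  req#13 t=3s: DENY
  req#14 t=3s: DENY
  req#15 t=3s: DENY
  req#16 t=3s: DENY
  req#17 t=3s: DENY

Answer: AADDDDDADADADDDDD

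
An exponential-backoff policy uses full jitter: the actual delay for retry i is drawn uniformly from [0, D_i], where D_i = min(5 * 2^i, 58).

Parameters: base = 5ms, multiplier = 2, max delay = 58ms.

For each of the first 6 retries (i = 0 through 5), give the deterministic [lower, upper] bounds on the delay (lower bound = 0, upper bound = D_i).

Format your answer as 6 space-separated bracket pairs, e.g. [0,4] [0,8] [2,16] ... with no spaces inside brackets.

Answer: [0,5] [0,10] [0,20] [0,40] [0,58] [0,58]

Derivation:
Computing bounds per retry:
  i=0: D_i=min(5*2^0,58)=5, bounds=[0,5]
  i=1: D_i=min(5*2^1,58)=10, bounds=[0,10]
  i=2: D_i=min(5*2^2,58)=20, bounds=[0,20]
  i=3: D_i=min(5*2^3,58)=40, bounds=[0,40]
  i=4: D_i=min(5*2^4,58)=58, bounds=[0,58]
  i=5: D_i=min(5*2^5,58)=58, bounds=[0,58]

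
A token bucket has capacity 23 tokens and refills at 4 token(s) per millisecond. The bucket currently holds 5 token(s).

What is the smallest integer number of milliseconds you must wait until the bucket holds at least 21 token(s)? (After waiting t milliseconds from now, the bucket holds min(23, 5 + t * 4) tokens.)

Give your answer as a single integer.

Answer: 4

Derivation:
Need 5 + t * 4 >= 21, so t >= 16/4.
Smallest integer t = ceil(16/4) = 4.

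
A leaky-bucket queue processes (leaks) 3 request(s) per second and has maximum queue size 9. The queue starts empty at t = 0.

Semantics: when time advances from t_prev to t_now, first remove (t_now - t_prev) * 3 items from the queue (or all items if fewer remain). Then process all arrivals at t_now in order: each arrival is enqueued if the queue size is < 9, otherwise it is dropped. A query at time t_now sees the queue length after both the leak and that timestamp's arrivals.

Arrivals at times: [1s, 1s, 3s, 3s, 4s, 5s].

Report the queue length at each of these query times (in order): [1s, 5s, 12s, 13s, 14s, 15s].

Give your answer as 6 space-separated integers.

Answer: 2 1 0 0 0 0

Derivation:
Queue lengths at query times:
  query t=1s: backlog = 2
  query t=5s: backlog = 1
  query t=12s: backlog = 0
  query t=13s: backlog = 0
  query t=14s: backlog = 0
  query t=15s: backlog = 0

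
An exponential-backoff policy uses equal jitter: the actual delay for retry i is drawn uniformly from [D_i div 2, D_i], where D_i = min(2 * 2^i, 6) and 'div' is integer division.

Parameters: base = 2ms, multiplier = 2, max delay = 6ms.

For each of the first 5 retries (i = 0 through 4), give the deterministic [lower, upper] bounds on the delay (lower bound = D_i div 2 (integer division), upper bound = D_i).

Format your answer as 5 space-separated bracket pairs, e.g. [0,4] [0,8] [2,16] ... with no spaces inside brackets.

Computing bounds per retry:
  i=0: D_i=min(2*2^0,6)=2, bounds=[1,2]
  i=1: D_i=min(2*2^1,6)=4, bounds=[2,4]
  i=2: D_i=min(2*2^2,6)=6, bounds=[3,6]
  i=3: D_i=min(2*2^3,6)=6, bounds=[3,6]
  i=4: D_i=min(2*2^4,6)=6, bounds=[3,6]

Answer: [1,2] [2,4] [3,6] [3,6] [3,6]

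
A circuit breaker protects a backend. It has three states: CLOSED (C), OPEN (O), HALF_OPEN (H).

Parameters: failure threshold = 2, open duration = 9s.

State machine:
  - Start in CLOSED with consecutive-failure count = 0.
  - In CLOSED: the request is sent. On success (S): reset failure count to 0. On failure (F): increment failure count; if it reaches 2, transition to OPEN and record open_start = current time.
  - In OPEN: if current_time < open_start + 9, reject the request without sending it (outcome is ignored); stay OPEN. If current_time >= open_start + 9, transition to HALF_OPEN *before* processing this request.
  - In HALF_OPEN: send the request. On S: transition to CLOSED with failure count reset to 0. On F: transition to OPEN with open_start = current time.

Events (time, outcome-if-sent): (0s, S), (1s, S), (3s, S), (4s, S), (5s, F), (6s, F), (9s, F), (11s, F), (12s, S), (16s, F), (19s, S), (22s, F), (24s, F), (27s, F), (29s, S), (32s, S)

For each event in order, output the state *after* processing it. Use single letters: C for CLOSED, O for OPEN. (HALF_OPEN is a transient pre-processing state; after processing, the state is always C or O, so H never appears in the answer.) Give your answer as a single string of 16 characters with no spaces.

Answer: CCCCCOOOOOOOOOOO

Derivation:
State after each event:
  event#1 t=0s outcome=S: state=CLOSED
  event#2 t=1s outcome=S: state=CLOSED
  event#3 t=3s outcome=S: state=CLOSED
  event#4 t=4s outcome=S: state=CLOSED
  event#5 t=5s outcome=F: state=CLOSED
  event#6 t=6s outcome=F: state=OPEN
  event#7 t=9s outcome=F: state=OPEN
  event#8 t=11s outcome=F: state=OPEN
  event#9 t=12s outcome=S: state=OPEN
  event#10 t=16s outcome=F: state=OPEN
  event#11 t=19s outcome=S: state=OPEN
  event#12 t=22s outcome=F: state=OPEN
  event#13 t=24s outcome=F: state=OPEN
  event#14 t=27s outcome=F: state=OPEN
  event#15 t=29s outcome=S: state=OPEN
  event#16 t=32s outcome=S: state=OPEN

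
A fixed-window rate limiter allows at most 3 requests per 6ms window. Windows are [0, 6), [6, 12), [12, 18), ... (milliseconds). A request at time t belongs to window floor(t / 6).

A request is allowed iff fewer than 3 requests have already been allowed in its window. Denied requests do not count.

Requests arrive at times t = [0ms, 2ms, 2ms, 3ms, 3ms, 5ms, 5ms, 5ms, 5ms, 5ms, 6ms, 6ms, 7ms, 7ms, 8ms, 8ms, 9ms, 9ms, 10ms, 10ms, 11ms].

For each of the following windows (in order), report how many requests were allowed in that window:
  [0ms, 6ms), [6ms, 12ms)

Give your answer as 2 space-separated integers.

Processing requests:
  req#1 t=0ms (window 0): ALLOW
  req#2 t=2ms (window 0): ALLOW
  req#3 t=2ms (window 0): ALLOW
  req#4 t=3ms (window 0): DENY
  req#5 t=3ms (window 0): DENY
  req#6 t=5ms (window 0): DENY
  req#7 t=5ms (window 0): DENY
  req#8 t=5ms (window 0): DENY
  req#9 t=5ms (window 0): DENY
  req#10 t=5ms (window 0): DENY
  req#11 t=6ms (window 1): ALLOW
  req#12 t=6ms (window 1): ALLOW
  req#13 t=7ms (window 1): ALLOW
  req#14 t=7ms (window 1): DENY
  req#15 t=8ms (window 1): DENY
  req#16 t=8ms (window 1): DENY
  req#17 t=9ms (window 1): DENY
  req#18 t=9ms (window 1): DENY
  req#19 t=10ms (window 1): DENY
  req#20 t=10ms (window 1): DENY
  req#21 t=11ms (window 1): DENY

Allowed counts by window: 3 3

Answer: 3 3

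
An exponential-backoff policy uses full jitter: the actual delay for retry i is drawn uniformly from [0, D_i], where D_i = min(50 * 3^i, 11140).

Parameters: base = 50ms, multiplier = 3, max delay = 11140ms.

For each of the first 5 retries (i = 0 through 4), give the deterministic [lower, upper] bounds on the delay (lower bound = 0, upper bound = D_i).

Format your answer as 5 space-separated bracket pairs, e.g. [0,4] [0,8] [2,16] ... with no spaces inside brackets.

Answer: [0,50] [0,150] [0,450] [0,1350] [0,4050]

Derivation:
Computing bounds per retry:
  i=0: D_i=min(50*3^0,11140)=50, bounds=[0,50]
  i=1: D_i=min(50*3^1,11140)=150, bounds=[0,150]
  i=2: D_i=min(50*3^2,11140)=450, bounds=[0,450]
  i=3: D_i=min(50*3^3,11140)=1350, bounds=[0,1350]
  i=4: D_i=min(50*3^4,11140)=4050, bounds=[0,4050]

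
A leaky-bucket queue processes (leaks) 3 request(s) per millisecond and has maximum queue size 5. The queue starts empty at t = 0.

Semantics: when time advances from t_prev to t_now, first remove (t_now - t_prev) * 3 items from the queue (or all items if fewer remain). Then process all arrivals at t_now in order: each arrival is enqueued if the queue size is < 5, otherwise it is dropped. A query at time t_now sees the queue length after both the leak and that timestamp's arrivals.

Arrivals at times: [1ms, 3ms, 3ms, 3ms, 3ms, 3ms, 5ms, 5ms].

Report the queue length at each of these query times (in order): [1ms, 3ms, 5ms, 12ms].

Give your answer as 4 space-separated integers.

Answer: 1 5 2 0

Derivation:
Queue lengths at query times:
  query t=1ms: backlog = 1
  query t=3ms: backlog = 5
  query t=5ms: backlog = 2
  query t=12ms: backlog = 0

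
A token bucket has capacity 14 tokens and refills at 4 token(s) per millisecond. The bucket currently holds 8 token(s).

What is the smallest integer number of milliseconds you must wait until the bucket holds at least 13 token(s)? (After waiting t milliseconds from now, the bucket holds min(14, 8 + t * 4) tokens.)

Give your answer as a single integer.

Need 8 + t * 4 >= 13, so t >= 5/4.
Smallest integer t = ceil(5/4) = 2.

Answer: 2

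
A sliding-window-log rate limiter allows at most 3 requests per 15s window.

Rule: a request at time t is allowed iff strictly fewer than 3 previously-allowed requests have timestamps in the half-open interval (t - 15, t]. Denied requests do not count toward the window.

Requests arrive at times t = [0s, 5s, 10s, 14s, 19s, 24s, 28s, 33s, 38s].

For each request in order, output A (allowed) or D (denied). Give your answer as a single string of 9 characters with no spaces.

Answer: AAADAAADA

Derivation:
Tracking allowed requests in the window:
  req#1 t=0s: ALLOW
  req#2 t=5s: ALLOW
  req#3 t=10s: ALLOW
  req#4 t=14s: DENY
  req#5 t=19s: ALLOW
  req#6 t=24s: ALLOW
  req#7 t=28s: ALLOW
  req#8 t=33s: DENY
  req#9 t=38s: ALLOW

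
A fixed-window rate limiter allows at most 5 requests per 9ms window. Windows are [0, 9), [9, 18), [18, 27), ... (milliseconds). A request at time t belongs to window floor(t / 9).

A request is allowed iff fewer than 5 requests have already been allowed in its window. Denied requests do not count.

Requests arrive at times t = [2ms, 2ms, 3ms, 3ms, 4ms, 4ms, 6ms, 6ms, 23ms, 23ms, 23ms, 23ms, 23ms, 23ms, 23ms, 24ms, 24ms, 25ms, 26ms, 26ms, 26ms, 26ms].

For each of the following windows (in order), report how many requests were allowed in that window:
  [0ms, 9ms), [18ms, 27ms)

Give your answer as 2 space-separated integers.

Answer: 5 5

Derivation:
Processing requests:
  req#1 t=2ms (window 0): ALLOW
  req#2 t=2ms (window 0): ALLOW
  req#3 t=3ms (window 0): ALLOW
  req#4 t=3ms (window 0): ALLOW
  req#5 t=4ms (window 0): ALLOW
  req#6 t=4ms (window 0): DENY
  req#7 t=6ms (window 0): DENY
  req#8 t=6ms (window 0): DENY
  req#9 t=23ms (window 2): ALLOW
  req#10 t=23ms (window 2): ALLOW
  req#11 t=23ms (window 2): ALLOW
  req#12 t=23ms (window 2): ALLOW
  req#13 t=23ms (window 2): ALLOW
  req#14 t=23ms (window 2): DENY
  req#15 t=23ms (window 2): DENY
  req#16 t=24ms (window 2): DENY
  req#17 t=24ms (window 2): DENY
  req#18 t=25ms (window 2): DENY
  req#19 t=26ms (window 2): DENY
  req#20 t=26ms (window 2): DENY
  req#21 t=26ms (window 2): DENY
  req#22 t=26ms (window 2): DENY

Allowed counts by window: 5 5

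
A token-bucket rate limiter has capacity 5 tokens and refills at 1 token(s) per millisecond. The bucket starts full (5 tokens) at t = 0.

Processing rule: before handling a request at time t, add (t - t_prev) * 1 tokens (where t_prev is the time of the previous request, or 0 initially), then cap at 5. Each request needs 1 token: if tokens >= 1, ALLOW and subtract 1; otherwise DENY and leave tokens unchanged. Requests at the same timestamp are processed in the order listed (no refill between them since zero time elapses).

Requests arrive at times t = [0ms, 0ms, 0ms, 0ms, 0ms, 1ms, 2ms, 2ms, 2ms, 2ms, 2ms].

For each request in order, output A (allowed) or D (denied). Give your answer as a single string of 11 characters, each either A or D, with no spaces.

Simulating step by step:
  req#1 t=0ms: ALLOW
  req#2 t=0ms: ALLOW
  req#3 t=0ms: ALLOW
  req#4 t=0ms: ALLOW
  req#5 t=0ms: ALLOW
  req#6 t=1ms: ALLOW
  req#7 t=2ms: ALLOW
  req#8 t=2ms: DENY
  req#9 t=2ms: DENY
  req#10 t=2ms: DENY
  req#11 t=2ms: DENY

Answer: AAAAAAADDDD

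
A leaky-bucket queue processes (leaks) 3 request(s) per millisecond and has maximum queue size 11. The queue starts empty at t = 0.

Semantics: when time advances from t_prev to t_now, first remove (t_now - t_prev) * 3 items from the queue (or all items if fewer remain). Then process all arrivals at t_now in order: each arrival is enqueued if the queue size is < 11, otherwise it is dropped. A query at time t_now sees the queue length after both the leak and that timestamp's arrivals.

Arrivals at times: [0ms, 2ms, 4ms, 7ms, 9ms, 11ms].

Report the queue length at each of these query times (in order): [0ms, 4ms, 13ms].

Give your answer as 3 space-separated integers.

Answer: 1 1 0

Derivation:
Queue lengths at query times:
  query t=0ms: backlog = 1
  query t=4ms: backlog = 1
  query t=13ms: backlog = 0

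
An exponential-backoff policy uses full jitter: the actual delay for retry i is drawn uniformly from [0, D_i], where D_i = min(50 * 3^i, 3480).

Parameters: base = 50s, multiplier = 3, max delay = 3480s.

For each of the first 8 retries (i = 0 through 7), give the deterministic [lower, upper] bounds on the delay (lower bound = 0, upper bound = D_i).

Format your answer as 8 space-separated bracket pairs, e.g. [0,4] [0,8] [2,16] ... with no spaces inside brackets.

Answer: [0,50] [0,150] [0,450] [0,1350] [0,3480] [0,3480] [0,3480] [0,3480]

Derivation:
Computing bounds per retry:
  i=0: D_i=min(50*3^0,3480)=50, bounds=[0,50]
  i=1: D_i=min(50*3^1,3480)=150, bounds=[0,150]
  i=2: D_i=min(50*3^2,3480)=450, bounds=[0,450]
  i=3: D_i=min(50*3^3,3480)=1350, bounds=[0,1350]
  i=4: D_i=min(50*3^4,3480)=3480, bounds=[0,3480]
  i=5: D_i=min(50*3^5,3480)=3480, bounds=[0,3480]
  i=6: D_i=min(50*3^6,3480)=3480, bounds=[0,3480]
  i=7: D_i=min(50*3^7,3480)=3480, bounds=[0,3480]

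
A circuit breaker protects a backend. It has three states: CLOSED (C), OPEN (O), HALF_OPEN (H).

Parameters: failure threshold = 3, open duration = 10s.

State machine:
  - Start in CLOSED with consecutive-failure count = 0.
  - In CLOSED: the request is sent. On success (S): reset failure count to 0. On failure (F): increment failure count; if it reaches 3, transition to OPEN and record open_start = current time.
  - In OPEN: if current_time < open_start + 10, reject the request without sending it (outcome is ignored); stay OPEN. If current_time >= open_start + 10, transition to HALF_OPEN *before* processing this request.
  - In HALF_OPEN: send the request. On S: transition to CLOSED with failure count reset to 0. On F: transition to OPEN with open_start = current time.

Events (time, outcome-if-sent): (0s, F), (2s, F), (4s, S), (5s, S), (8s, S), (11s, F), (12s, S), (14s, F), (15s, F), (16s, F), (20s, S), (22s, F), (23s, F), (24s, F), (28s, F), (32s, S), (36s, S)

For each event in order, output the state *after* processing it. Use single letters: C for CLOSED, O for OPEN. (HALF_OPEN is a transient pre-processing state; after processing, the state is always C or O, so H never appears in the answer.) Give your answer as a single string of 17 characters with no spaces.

State after each event:
  event#1 t=0s outcome=F: state=CLOSED
  event#2 t=2s outcome=F: state=CLOSED
  event#3 t=4s outcome=S: state=CLOSED
  event#4 t=5s outcome=S: state=CLOSED
  event#5 t=8s outcome=S: state=CLOSED
  event#6 t=11s outcome=F: state=CLOSED
  event#7 t=12s outcome=S: state=CLOSED
  event#8 t=14s outcome=F: state=CLOSED
  event#9 t=15s outcome=F: state=CLOSED
  event#10 t=16s outcome=F: state=OPEN
  event#11 t=20s outcome=S: state=OPEN
  event#12 t=22s outcome=F: state=OPEN
  event#13 t=23s outcome=F: state=OPEN
  event#14 t=24s outcome=F: state=OPEN
  event#15 t=28s outcome=F: state=OPEN
  event#16 t=32s outcome=S: state=OPEN
  event#17 t=36s outcome=S: state=OPEN

Answer: CCCCCCCCCOOOOOOOO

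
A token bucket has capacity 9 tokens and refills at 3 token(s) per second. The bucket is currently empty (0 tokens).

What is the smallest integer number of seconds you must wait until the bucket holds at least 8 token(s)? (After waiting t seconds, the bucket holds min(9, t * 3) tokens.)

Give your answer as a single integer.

Need t * 3 >= 8, so t >= 8/3.
Smallest integer t = ceil(8/3) = 3.

Answer: 3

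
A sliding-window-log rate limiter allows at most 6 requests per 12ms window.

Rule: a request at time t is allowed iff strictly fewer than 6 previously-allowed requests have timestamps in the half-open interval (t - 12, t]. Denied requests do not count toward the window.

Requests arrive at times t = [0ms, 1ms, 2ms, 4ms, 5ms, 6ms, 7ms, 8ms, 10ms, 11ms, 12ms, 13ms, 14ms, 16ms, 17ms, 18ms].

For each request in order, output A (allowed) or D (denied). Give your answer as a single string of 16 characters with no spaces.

Answer: AAAAAADDDDAAAAAA

Derivation:
Tracking allowed requests in the window:
  req#1 t=0ms: ALLOW
  req#2 t=1ms: ALLOW
  req#3 t=2ms: ALLOW
  req#4 t=4ms: ALLOW
  req#5 t=5ms: ALLOW
  req#6 t=6ms: ALLOW
  req#7 t=7ms: DENY
  req#8 t=8ms: DENY
  req#9 t=10ms: DENY
  req#10 t=11ms: DENY
  req#11 t=12ms: ALLOW
  req#12 t=13ms: ALLOW
  req#13 t=14ms: ALLOW
  req#14 t=16ms: ALLOW
  req#15 t=17ms: ALLOW
  req#16 t=18ms: ALLOW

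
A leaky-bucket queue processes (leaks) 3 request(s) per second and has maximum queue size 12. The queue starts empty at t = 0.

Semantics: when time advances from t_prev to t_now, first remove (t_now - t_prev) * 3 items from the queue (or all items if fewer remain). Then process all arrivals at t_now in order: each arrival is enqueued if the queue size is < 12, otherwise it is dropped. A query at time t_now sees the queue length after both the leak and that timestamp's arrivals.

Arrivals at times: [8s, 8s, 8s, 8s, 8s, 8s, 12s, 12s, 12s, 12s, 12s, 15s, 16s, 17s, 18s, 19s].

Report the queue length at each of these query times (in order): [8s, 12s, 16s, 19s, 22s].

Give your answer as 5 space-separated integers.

Queue lengths at query times:
  query t=8s: backlog = 6
  query t=12s: backlog = 5
  query t=16s: backlog = 1
  query t=19s: backlog = 1
  query t=22s: backlog = 0

Answer: 6 5 1 1 0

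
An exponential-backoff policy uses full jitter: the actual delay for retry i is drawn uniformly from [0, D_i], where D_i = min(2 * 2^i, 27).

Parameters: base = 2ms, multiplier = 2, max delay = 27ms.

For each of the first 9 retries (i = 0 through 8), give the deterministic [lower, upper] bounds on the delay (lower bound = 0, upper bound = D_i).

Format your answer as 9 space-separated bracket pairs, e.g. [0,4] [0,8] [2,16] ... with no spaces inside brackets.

Answer: [0,2] [0,4] [0,8] [0,16] [0,27] [0,27] [0,27] [0,27] [0,27]

Derivation:
Computing bounds per retry:
  i=0: D_i=min(2*2^0,27)=2, bounds=[0,2]
  i=1: D_i=min(2*2^1,27)=4, bounds=[0,4]
  i=2: D_i=min(2*2^2,27)=8, bounds=[0,8]
  i=3: D_i=min(2*2^3,27)=16, bounds=[0,16]
  i=4: D_i=min(2*2^4,27)=27, bounds=[0,27]
  i=5: D_i=min(2*2^5,27)=27, bounds=[0,27]
  i=6: D_i=min(2*2^6,27)=27, bounds=[0,27]
  i=7: D_i=min(2*2^7,27)=27, bounds=[0,27]
  i=8: D_i=min(2*2^8,27)=27, bounds=[0,27]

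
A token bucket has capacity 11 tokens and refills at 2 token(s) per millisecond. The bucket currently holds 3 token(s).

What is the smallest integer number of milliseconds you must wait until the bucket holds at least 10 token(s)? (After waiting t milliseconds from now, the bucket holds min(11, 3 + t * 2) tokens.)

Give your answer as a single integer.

Answer: 4

Derivation:
Need 3 + t * 2 >= 10, so t >= 7/2.
Smallest integer t = ceil(7/2) = 4.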